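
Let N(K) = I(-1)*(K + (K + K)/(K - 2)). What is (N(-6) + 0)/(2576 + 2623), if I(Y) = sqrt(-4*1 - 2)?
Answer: -3*I*sqrt(6)/3466 ≈ -0.0021202*I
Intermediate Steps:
I(Y) = I*sqrt(6) (I(Y) = sqrt(-4 - 2) = sqrt(-6) = I*sqrt(6))
N(K) = I*sqrt(6)*(K + 2*K/(-2 + K)) (N(K) = (I*sqrt(6))*(K + (K + K)/(K - 2)) = (I*sqrt(6))*(K + (2*K)/(-2 + K)) = (I*sqrt(6))*(K + 2*K/(-2 + K)) = I*sqrt(6)*(K + 2*K/(-2 + K)))
(N(-6) + 0)/(2576 + 2623) = (I*sqrt(6)*(-6)**2/(-2 - 6) + 0)/(2576 + 2623) = (I*sqrt(6)*36/(-8) + 0)/5199 = (I*sqrt(6)*36*(-1/8) + 0)*(1/5199) = (-9*I*sqrt(6)/2 + 0)*(1/5199) = -9*I*sqrt(6)/2*(1/5199) = -3*I*sqrt(6)/3466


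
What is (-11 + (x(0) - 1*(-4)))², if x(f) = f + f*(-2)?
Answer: 49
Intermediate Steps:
x(f) = -f (x(f) = f - 2*f = -f)
(-11 + (x(0) - 1*(-4)))² = (-11 + (-1*0 - 1*(-4)))² = (-11 + (0 + 4))² = (-11 + 4)² = (-7)² = 49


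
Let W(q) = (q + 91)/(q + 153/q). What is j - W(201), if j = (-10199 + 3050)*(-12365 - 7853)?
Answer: 976935590056/6759 ≈ 1.4454e+8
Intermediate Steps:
W(q) = (91 + q)/(q + 153/q)
j = 144538482 (j = -7149*(-20218) = 144538482)
j - W(201) = 144538482 - 201*(91 + 201)/(153 + 201²) = 144538482 - 201*292/(153 + 40401) = 144538482 - 201*292/40554 = 144538482 - 1*9782/6759 = 144538482 - 9782/6759 = 976935590056/6759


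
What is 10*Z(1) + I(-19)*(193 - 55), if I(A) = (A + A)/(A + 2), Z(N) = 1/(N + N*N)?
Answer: 5329/17 ≈ 313.47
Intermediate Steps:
Z(N) = 1/(N + N²)
I(A) = 2*A/(2 + A) (I(A) = (2*A)/(2 + A) = 2*A/(2 + A))
10*Z(1) + I(-19)*(193 - 55) = 10*(1/(1*(1 + 1))) + (2*(-19)/(2 - 19))*(193 - 55) = 10*(1/2) + (2*(-19)/(-17))*138 = 10*(1*(½)) + (2*(-19)*(-1/17))*138 = 10*(½) + (38/17)*138 = 5 + 5244/17 = 5329/17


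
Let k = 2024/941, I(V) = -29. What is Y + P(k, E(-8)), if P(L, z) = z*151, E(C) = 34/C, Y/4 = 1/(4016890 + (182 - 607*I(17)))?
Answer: -10357010709/16138700 ≈ -641.75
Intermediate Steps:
k = 2024/941 (k = 2024*(1/941) = 2024/941 ≈ 2.1509)
Y = 4/4034675 (Y = 4/(4016890 + (182 - 607*(-29))) = 4/(4016890 + (182 + 17603)) = 4/(4016890 + 17785) = 4/4034675 ≈ 9.9141e-7)
P(L, z) = 151*z
Y + P(k, E(-8)) = 4/4034675 + 151*(34/(-8)) = 4/4034675 + 151*(34*(-⅛)) = 4/4034675 + 151*(-17/4) = 4/4034675 - 2567/4 = -10357010709/16138700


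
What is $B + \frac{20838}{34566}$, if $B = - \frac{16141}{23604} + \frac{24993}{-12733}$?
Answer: $- \frac{72220919161}{35336061348} \approx -2.0438$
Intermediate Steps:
$B = - \frac{113636875}{42935676}$ ($B = \left(-16141\right) \frac{1}{23604} + 24993 \left(- \frac{1}{12733}\right) = - \frac{16141}{23604} - \frac{24993}{12733} = - \frac{113636875}{42935676} \approx -2.6467$)
$B + \frac{20838}{34566} = - \frac{113636875}{42935676} + \frac{20838}{34566} = - \frac{113636875}{42935676} + 20838 \cdot \frac{1}{34566} = - \frac{113636875}{42935676} + \frac{3473}{5761} = - \frac{72220919161}{35336061348}$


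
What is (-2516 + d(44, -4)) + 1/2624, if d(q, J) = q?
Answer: -6486527/2624 ≈ -2472.0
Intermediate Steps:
(-2516 + d(44, -4)) + 1/2624 = (-2516 + 44) + 1/2624 = -2472 + 1/2624 = -6486527/2624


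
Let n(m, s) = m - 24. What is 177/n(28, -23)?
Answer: 177/4 ≈ 44.250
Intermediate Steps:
n(m, s) = -24 + m
177/n(28, -23) = 177/(-24 + 28) = 177/4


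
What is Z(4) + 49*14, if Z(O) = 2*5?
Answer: 696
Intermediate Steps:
Z(O) = 10
Z(4) + 49*14 = 10 + 49*14 = 10 + 686 = 696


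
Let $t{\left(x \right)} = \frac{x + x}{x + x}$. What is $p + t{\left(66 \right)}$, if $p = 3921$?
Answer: $3922$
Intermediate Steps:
$t{\left(x \right)} = 1$ ($t{\left(x \right)} = \frac{2 x}{2 x} = 2 x \frac{1}{2 x} = 1$)
$p + t{\left(66 \right)} = 3921 + 1 = 3922$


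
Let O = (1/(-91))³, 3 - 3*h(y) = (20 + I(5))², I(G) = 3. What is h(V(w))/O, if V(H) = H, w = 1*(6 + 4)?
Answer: 396378346/3 ≈ 1.3213e+8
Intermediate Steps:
w = 10 (w = 1*10 = 10)
h(y) = -526/3 (h(y) = 1 - (20 + 3)²/3 = 1 - ⅓*23² = 1 - ⅓*529 = 1 - 529/3 = -526/3)
O = -1/753571 (O = (-1/91)³ = -1/753571 ≈ -1.3270e-6)
h(V(w))/O = -526/(3*(-1/753571)) = -526/3*(-753571) = 396378346/3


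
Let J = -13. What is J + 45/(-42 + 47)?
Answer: -4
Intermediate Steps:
J + 45/(-42 + 47) = -13 + 45/(-42 + 47) = -13 + 45/5 = -13 + 45*(1/5) = -13 + 9 = -4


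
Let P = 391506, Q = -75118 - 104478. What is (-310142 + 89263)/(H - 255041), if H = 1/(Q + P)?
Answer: 46806468890/54045738309 ≈ 0.86605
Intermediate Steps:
Q = -179596
H = 1/211910 (H = 1/(-179596 + 391506) = 1/211910 ≈ 4.7190e-6)
(-310142 + 89263)/(H - 255041) = (-310142 + 89263)/(1/211910 - 255041) = -220879/(-54045738309/211910) = -220879*(-211910/54045738309) = 46806468890/54045738309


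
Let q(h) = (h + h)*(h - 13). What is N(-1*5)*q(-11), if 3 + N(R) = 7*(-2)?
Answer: -8976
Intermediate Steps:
q(h) = 2*h*(-13 + h) (q(h) = (2*h)*(-13 + h) = 2*h*(-13 + h))
N(R) = -17 (N(R) = -3 + 7*(-2) = -3 - 14 = -17)
N(-1*5)*q(-11) = -34*(-11)*(-13 - 11) = -34*(-11)*(-24) = -17*528 = -8976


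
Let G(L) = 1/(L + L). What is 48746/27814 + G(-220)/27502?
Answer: 294934734333/168286938160 ≈ 1.7526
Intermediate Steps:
G(L) = 1/(2*L)
48746/27814 + G(-220)/27502 = 48746/27814 + ((1/2)/(-220))/27502 = 48746*(1/27814) + ((1/2)*(-1/220))*(1/27502) = 24373/13907 - 1/440*1/27502 = 24373/13907 - 1/12100880 = 294934734333/168286938160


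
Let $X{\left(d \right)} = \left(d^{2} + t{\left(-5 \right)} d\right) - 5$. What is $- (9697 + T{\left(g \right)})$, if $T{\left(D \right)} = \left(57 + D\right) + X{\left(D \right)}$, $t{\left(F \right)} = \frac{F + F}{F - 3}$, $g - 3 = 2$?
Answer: $- \frac{39141}{4} \approx -9785.3$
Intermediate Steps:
$g = 5$ ($g = 3 + 2 = 5$)
$t{\left(F \right)} = \frac{2 F}{-3 + F}$
$X{\left(d \right)} = -5 + d^{2} + \frac{5 d}{4}$ ($X{\left(d \right)} = \left(d^{2} + 2 \left(-5\right) \frac{1}{-3 - 5} d\right) - 5 = \left(d^{2} + 2 \left(-5\right) \frac{1}{-8} d\right) - 5 = \left(d^{2} + 2 \left(-5\right) \left(- \frac{1}{8}\right) d\right) - 5 = \left(d^{2} + \frac{5 d}{4}\right) - 5 = -5 + d^{2} + \frac{5 d}{4}$)
$T{\left(D \right)} = 52 + D^{2} + \frac{9 D}{4}$ ($T{\left(D \right)} = \left(57 + D\right) + \left(-5 + D^{2} + \frac{5 D}{4}\right) = 52 + D^{2} + \frac{9 D}{4}$)
$- (9697 + T{\left(g \right)}) = - (9697 + \left(52 + 5^{2} + \frac{9}{4} \cdot 5\right)) = - (9697 + \left(52 + 25 + \frac{45}{4}\right)) = - (9697 + \frac{353}{4}) = \left(-1\right) \frac{39141}{4} = - \frac{39141}{4}$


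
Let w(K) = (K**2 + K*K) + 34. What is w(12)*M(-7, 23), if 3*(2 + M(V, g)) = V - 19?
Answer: -10304/3 ≈ -3434.7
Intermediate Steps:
M(V, g) = -25/3 + V/3 (M(V, g) = -2 + (V - 19)/3 = -2 + (-19 + V)/3 = -2 + (-19/3 + V/3) = -25/3 + V/3)
w(K) = 34 + 2*K**2 (w(K) = (K**2 + K**2) + 34 = 2*K**2 + 34 = 34 + 2*K**2)
w(12)*M(-7, 23) = (34 + 2*12**2)*(-25/3 + (1/3)*(-7)) = (34 + 2*144)*(-25/3 - 7/3) = (34 + 288)*(-32/3) = 322*(-32/3) = -10304/3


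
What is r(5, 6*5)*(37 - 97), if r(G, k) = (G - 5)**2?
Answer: 0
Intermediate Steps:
r(G, k) = (-5 + G)**2
r(5, 6*5)*(37 - 97) = (-5 + 5)**2*(37 - 97) = 0**2*(-60) = 0*(-60) = 0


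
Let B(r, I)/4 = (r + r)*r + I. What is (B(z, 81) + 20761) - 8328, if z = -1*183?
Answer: 280669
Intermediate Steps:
z = -183
B(r, I) = 4*I + 8*r**2 (B(r, I) = 4*((r + r)*r + I) = 4*((2*r)*r + I) = 4*(2*r**2 + I) = 4*(I + 2*r**2) = 4*I + 8*r**2)
(B(z, 81) + 20761) - 8328 = ((4*81 + 8*(-183)**2) + 20761) - 8328 = ((324 + 8*33489) + 20761) - 8328 = ((324 + 267912) + 20761) - 8328 = (268236 + 20761) - 8328 = 288997 - 8328 = 280669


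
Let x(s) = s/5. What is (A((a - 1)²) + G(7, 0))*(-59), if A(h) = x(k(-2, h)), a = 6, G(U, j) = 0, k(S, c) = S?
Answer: 118/5 ≈ 23.600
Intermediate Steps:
x(s) = s/5 (x(s) = s*(⅕) = s/5)
A(h) = -⅖ (A(h) = (⅕)*(-2) = -⅖)
(A((a - 1)²) + G(7, 0))*(-59) = (-⅖ + 0)*(-59) = -⅖*(-59) = 118/5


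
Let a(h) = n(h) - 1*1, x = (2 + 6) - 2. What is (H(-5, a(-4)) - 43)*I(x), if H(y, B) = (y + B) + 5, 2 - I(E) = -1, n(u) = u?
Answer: -144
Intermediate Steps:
x = 6 (x = 8 - 2 = 6)
I(E) = 3 (I(E) = 2 - 1*(-1) = 2 + 1 = 3)
a(h) = -1 + h (a(h) = h - 1*1 = h - 1 = -1 + h)
H(y, B) = 5 + B + y (H(y, B) = (B + y) + 5 = 5 + B + y)
(H(-5, a(-4)) - 43)*I(x) = ((5 + (-1 - 4) - 5) - 43)*3 = ((5 - 5 - 5) - 43)*3 = (-5 - 43)*3 = -48*3 = -144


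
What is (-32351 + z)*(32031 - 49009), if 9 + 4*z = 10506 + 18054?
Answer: 856141117/2 ≈ 4.2807e+8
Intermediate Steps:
z = 28551/4 (z = -9/4 + (10506 + 18054)/4 = -9/4 + (1/4)*28560 = -9/4 + 7140 = 28551/4 ≈ 7137.8)
(-32351 + z)*(32031 - 49009) = (-32351 + 28551/4)*(32031 - 49009) = -100853/4*(-16978) = 856141117/2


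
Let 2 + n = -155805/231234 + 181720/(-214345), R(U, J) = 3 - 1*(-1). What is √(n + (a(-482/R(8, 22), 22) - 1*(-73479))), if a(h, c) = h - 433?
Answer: √688728712641860300885/97184023 ≈ 270.04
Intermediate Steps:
R(U, J) = 4 (R(U, J) = 3 + 1 = 4)
a(h, c) = -433 + h
n = -684484583/194368046 (n = -2 + (-155805/231234 + 181720/(-214345)) = -2 + (-155805*1/231234 + 181720*(-1/214345)) = -2 + (-3055/4534 - 36344/42869) = -2 - 295748491/194368046 = -684484583/194368046 ≈ -3.5216)
√(n + (a(-482/R(8, 22), 22) - 1*(-73479))) = √(-684484583/194368046 + ((-433 - 482/4) - 1*(-73479))) = √(-684484583/194368046 + ((-433 - 482*¼) + 73479)) = √(-684484583/194368046 + ((-433 - 241/2) + 73479)) = √(-684484583/194368046 + (-1107/2 + 73479)) = √(-684484583/194368046 + 145851/2) = √(7086851226995/97184023) = √688728712641860300885/97184023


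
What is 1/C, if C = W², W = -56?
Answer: 1/3136 ≈ 0.00031888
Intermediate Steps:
C = 3136 (C = (-56)² = 3136)
1/C = 1/3136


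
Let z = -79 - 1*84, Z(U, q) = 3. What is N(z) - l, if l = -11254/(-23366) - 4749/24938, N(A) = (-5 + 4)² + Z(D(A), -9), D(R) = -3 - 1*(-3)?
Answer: 1080559057/291350654 ≈ 3.7088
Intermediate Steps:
D(R) = 0 (D(R) = -3 + 3 = 0)
z = -163 (z = -79 - 84 = -163)
N(A) = 4 (N(A) = (-5 + 4)² + 3 = (-1)² + 3 = 1 + 3 = 4)
l = 84843559/291350654 (l = -11254*(-1/23366) - 4749*1/24938 = 5627/11683 - 4749/24938 = 84843559/291350654 ≈ 0.29121)
N(z) - l = 4 - 1*84843559/291350654 = 4 - 84843559/291350654 = 1080559057/291350654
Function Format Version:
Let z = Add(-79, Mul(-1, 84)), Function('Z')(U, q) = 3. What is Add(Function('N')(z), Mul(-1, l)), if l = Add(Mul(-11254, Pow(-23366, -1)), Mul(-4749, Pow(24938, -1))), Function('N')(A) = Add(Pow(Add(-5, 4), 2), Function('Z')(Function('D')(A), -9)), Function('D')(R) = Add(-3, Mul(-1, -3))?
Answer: Rational(1080559057, 291350654) ≈ 3.7088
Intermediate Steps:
Function('D')(R) = 0 (Function('D')(R) = Add(-3, 3) = 0)
z = -163 (z = Add(-79, -84) = -163)
Function('N')(A) = 4 (Function('N')(A) = Add(Pow(Add(-5, 4), 2), 3) = Add(Pow(-1, 2), 3) = Add(1, 3) = 4)
l = Rational(84843559, 291350654) (l = Add(Mul(-11254, Rational(-1, 23366)), Mul(-4749, Rational(1, 24938))) = Add(Rational(5627, 11683), Rational(-4749, 24938)) = Rational(84843559, 291350654) ≈ 0.29121)
Add(Function('N')(z), Mul(-1, l)) = Add(4, Mul(-1, Rational(84843559, 291350654))) = Add(4, Rational(-84843559, 291350654)) = Rational(1080559057, 291350654)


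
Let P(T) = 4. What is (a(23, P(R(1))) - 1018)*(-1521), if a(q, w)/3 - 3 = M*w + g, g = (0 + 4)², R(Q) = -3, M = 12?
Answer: 1242657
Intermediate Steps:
g = 16 (g = 4² = 16)
a(q, w) = 57 + 36*w (a(q, w) = 9 + 3*(12*w + 16) = 9 + 3*(16 + 12*w) = 9 + (48 + 36*w) = 57 + 36*w)
(a(23, P(R(1))) - 1018)*(-1521) = ((57 + 36*4) - 1018)*(-1521) = ((57 + 144) - 1018)*(-1521) = (201 - 1018)*(-1521) = -817*(-1521) = 1242657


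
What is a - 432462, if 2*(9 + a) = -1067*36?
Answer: -451677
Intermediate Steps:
a = -19215 (a = -9 + (-1067*36)/2 = -9 + (1/2)*(-38412) = -9 - 19206 = -19215)
a - 432462 = -19215 - 432462 = -451677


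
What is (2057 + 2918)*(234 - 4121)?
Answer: -19337825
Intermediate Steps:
(2057 + 2918)*(234 - 4121) = 4975*(-3887) = -19337825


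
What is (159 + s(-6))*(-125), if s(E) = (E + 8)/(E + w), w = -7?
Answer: -258125/13 ≈ -19856.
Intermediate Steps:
s(E) = (8 + E)/(-7 + E) (s(E) = (E + 8)/(E - 7) = (8 + E)/(-7 + E))
(159 + s(-6))*(-125) = (159 + (8 - 6)/(-7 - 6))*(-125) = (159 + 2/(-13))*(-125) = (159 - 1/13*2)*(-125) = (159 - 2/13)*(-125) = (2065/13)*(-125) = -258125/13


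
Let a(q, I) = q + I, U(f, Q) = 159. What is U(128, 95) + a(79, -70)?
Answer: 168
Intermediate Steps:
a(q, I) = I + q
U(128, 95) + a(79, -70) = 159 + (-70 + 79) = 159 + 9 = 168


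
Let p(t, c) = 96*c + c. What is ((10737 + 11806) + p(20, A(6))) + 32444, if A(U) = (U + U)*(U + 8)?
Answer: 71283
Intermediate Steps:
A(U) = 2*U*(8 + U) (A(U) = (2*U)*(8 + U) = 2*U*(8 + U))
p(t, c) = 97*c
((10737 + 11806) + p(20, A(6))) + 32444 = ((10737 + 11806) + 97*(2*6*(8 + 6))) + 32444 = (22543 + 97*(2*6*14)) + 32444 = (22543 + 97*168) + 32444 = (22543 + 16296) + 32444 = 38839 + 32444 = 71283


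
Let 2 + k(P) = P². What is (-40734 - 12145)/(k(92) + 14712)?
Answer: -52879/23174 ≈ -2.2818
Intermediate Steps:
k(P) = -2 + P²
(-40734 - 12145)/(k(92) + 14712) = (-40734 - 12145)/((-2 + 92²) + 14712) = -52879/((-2 + 8464) + 14712) = -52879/(8462 + 14712) = -52879/23174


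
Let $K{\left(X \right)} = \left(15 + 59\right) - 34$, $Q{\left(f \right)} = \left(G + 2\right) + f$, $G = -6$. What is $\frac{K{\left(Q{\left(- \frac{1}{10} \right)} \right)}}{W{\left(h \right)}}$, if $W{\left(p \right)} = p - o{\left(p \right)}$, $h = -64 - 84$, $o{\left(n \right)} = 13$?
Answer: $- \frac{40}{161} \approx -0.24845$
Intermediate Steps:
$Q{\left(f \right)} = -4 + f$ ($Q{\left(f \right)} = \left(-6 + 2\right) + f = -4 + f$)
$K{\left(X \right)} = 40$ ($K{\left(X \right)} = 74 - 34 = 40$)
$h = -148$ ($h = -64 - 84 = -148$)
$W{\left(p \right)} = -13 + p$ ($W{\left(p \right)} = p - 13 = -13 + p$)
$\frac{K{\left(Q{\left(- \frac{1}{10} \right)} \right)}}{W{\left(h \right)}} = \frac{40}{-13 - 148} = \frac{40}{-161} = 40 \left(- \frac{1}{161}\right) = - \frac{40}{161}$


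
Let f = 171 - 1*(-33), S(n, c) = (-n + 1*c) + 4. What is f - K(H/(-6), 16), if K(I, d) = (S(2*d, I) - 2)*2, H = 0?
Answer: 264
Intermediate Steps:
S(n, c) = 4 + c - n (S(n, c) = (-n + c) + 4 = (c - n) + 4 = 4 + c - n)
f = 204 (f = 171 + 33 = 204)
K(I, d) = 4 - 4*d + 2*I (K(I, d) = ((4 + I - 2*d) - 2)*2 = (2 + I - 2*d)*2 = 4 - 4*d + 2*I)
f - K(H/(-6), 16) = 204 - (4 - 4*16 + 2*(0/(-6))) = 204 - (4 - 64 + 2*(0*(-⅙))) = 204 - (4 - 64 + 2*0) = 204 - (4 - 64 + 0) = 204 - 1*(-60) = 204 + 60 = 264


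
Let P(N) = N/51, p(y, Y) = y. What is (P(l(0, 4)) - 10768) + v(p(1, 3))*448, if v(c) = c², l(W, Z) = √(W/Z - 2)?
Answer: -10320 + I*√2/51 ≈ -10320.0 + 0.02773*I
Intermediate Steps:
l(W, Z) = √(-2 + W/Z)
P(N) = N/51 (P(N) = N*(1/51) = N/51)
(P(l(0, 4)) - 10768) + v(p(1, 3))*448 = (√(-2 + 0/4)/51 - 10768) + 1²*448 = (√(-2 + 0*(¼))/51 - 10768) + 1*448 = (√(-2 + 0)/51 - 10768) + 448 = (√(-2)/51 - 10768) + 448 = ((I*√2)/51 - 10768) + 448 = (I*√2/51 - 10768) + 448 = (-10768 + I*√2/51) + 448 = -10320 + I*√2/51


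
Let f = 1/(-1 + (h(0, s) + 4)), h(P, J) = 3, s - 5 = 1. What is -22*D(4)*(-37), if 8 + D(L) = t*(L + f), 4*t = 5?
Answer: -27269/12 ≈ -2272.4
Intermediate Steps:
s = 6 (s = 5 + 1 = 6)
t = 5/4 (t = (1/4)*5 = 5/4 ≈ 1.2500)
f = 1/6 (f = 1/(-1 + (3 + 4)) = 1/(-1 + 7) = 1/6 ≈ 0.16667)
D(L) = -187/24 + 5*L/4 (D(L) = -8 + 5*(L + 1/6)/4 = -8 + 5*(1/6 + L)/4 = -8 + (5/24 + 5*L/4) = -187/24 + 5*L/4)
-22*D(4)*(-37) = -22*(-187/24 + (5/4)*4)*(-37) = -22*(-187/24 + 5)*(-37) = -22*(-67/24)*(-37) = (737/12)*(-37) = -27269/12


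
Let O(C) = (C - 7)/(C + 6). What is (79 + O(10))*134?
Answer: 84889/8 ≈ 10611.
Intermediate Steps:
O(C) = (-7 + C)/(6 + C)
(79 + O(10))*134 = (79 + (-7 + 10)/(6 + 10))*134 = (79 + 3/16)*134 = (1267/16)*134 = 84889/8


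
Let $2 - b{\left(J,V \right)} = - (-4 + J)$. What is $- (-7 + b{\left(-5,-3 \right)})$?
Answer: $14$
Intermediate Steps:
$b{\left(J,V \right)} = -2 + J$ ($b{\left(J,V \right)} = 2 - - (-4 + J) = 2 - \left(4 - J\right) = 2 + \left(-4 + J\right) = -2 + J$)
$- (-7 + b{\left(-5,-3 \right)}) = - (-7 - 7) = \left(-1\right) \left(-14\right) = 14$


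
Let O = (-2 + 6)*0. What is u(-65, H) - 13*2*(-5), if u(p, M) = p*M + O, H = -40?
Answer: 2730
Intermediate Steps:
O = 0 (O = 4*0 = 0)
u(p, M) = M*p (u(p, M) = p*M + 0 = M*p + 0 = M*p)
u(-65, H) - 13*2*(-5) = -40*(-65) - 13*2*(-5) = 2600 - 26*(-5) = 2600 + 130 = 2730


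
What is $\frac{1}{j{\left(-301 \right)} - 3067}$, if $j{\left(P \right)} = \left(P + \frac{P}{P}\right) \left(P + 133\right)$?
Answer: $\frac{1}{47333} \approx 2.1127 \cdot 10^{-5}$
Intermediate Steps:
$j{\left(P \right)} = \left(1 + P\right) \left(133 + P\right)$ ($j{\left(P \right)} = \left(P + 1\right) \left(133 + P\right) = \left(1 + P\right) \left(133 + P\right)$)
$\frac{1}{j{\left(-301 \right)} - 3067} = \frac{1}{\left(133 + \left(-301\right)^{2} + 134 \left(-301\right)\right) - 3067} = \frac{1}{\left(133 + 90601 - 40334\right) - 3067} = \frac{1}{50400 - 3067} = \frac{1}{47333}$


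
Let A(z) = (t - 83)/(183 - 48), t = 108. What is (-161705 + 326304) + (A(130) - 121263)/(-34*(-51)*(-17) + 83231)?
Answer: 34126336739/207333 ≈ 1.6460e+5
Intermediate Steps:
A(z) = 5/27 (A(z) = (108 - 83)/(183 - 48) = 25/135 = 25*(1/135) = 5/27)
(-161705 + 326304) + (A(130) - 121263)/(-34*(-51)*(-17) + 83231) = (-161705 + 326304) + (5/27 - 121263)/(-34*(-51)*(-17) + 83231) = 164599 - 3274096/(27*(1734*(-17) + 83231)) = 164599 - 3274096/(27*(-29478 + 83231)) = 164599 - 3274096/27/53753 = 164599 - 3274096/27*1/53753 = 164599 - 467728/207333 = 34126336739/207333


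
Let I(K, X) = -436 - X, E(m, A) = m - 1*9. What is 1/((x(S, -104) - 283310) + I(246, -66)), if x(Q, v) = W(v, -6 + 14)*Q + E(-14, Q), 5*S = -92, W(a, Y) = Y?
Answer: -5/1419251 ≈ -3.5230e-6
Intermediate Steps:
E(m, A) = -9 + m (E(m, A) = m - 9 = -9 + m)
S = -92/5 (S = (1/5)*(-92) = -92/5 ≈ -18.400)
x(Q, v) = -23 + 8*Q (x(Q, v) = (-6 + 14)*Q + (-9 - 14) = 8*Q - 23 = -23 + 8*Q)
1/((x(S, -104) - 283310) + I(246, -66)) = 1/(((-23 + 8*(-92/5)) - 283310) + (-436 - 1*(-66))) = 1/(((-23 - 736/5) - 283310) + (-436 + 66)) = 1/((-851/5 - 283310) - 370) = 1/(-1417401/5 - 370) = 1/(-1419251/5) = -5/1419251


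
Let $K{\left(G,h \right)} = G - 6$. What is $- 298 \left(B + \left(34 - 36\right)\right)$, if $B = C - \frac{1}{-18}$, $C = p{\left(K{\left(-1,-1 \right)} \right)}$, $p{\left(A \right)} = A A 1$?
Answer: $- \frac{126203}{9} \approx -14023.0$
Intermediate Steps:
$K{\left(G,h \right)} = -6 + G$ ($K{\left(G,h \right)} = G - 6 = -6 + G$)
$p{\left(A \right)} = A^{2}$ ($p{\left(A \right)} = A^{2} \cdot 1 = A^{2}$)
$C = 49$ ($C = \left(-6 - 1\right)^{2} = \left(-7\right)^{2} = 49$)
$B = \frac{883}{18}$ ($B = 49 - \frac{1}{-18} = 49 - - \frac{1}{18} = 49 + \frac{1}{18} = \frac{883}{18} \approx 49.056$)
$- 298 \left(B + \left(34 - 36\right)\right) = - 298 \left(\frac{883}{18} + \left(34 - 36\right)\right) = - 298 \left(\frac{883}{18} - 2\right) = \left(-298\right) \frac{847}{18} = - \frac{126203}{9}$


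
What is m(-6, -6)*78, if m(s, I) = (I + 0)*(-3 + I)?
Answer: 4212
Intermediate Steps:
m(s, I) = I*(-3 + I)
m(-6, -6)*78 = -6*(-3 - 6)*78 = -6*(-9)*78 = 54*78 = 4212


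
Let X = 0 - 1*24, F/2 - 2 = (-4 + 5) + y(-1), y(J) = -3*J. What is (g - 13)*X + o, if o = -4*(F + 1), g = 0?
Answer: 260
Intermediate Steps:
F = 12 (F = 4 + 2*((-4 + 5) - 3*(-1)) = 4 + 2*(1 + 3) = 4 + 2*4 = 4 + 8 = 12)
o = -52 (o = -4*(12 + 1) = -4*13 = -52)
X = -24 (X = 0 - 24 = -24)
(g - 13)*X + o = (0 - 13)*(-24) - 52 = -13*(-24) - 52 = 312 - 52 = 260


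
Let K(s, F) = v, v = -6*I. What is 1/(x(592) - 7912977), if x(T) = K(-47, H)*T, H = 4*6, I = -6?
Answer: -1/7891665 ≈ -1.2672e-7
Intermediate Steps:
v = 36 (v = -6*(-6) = 36)
H = 24
K(s, F) = 36
x(T) = 36*T
1/(x(592) - 7912977) = 1/(36*592 - 7912977) = 1/(21312 - 7912977) = 1/(-7891665) = -1/7891665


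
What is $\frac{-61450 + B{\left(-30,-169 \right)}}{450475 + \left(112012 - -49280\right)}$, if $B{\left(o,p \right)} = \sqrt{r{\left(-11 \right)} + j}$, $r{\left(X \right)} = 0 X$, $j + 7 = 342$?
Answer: $- \frac{61450}{611767} + \frac{\sqrt{335}}{611767} \approx -0.10042$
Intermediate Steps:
$j = 335$ ($j = -7 + 342 = 335$)
$r{\left(X \right)} = 0$
$B{\left(o,p \right)} = \sqrt{335}$ ($B{\left(o,p \right)} = \sqrt{0 + 335} = \sqrt{335}$)
$\frac{-61450 + B{\left(-30,-169 \right)}}{450475 + \left(112012 - -49280\right)} = \frac{-61450 + \sqrt{335}}{450475 + \left(112012 - -49280\right)} = \frac{-61450 + \sqrt{335}}{450475 + \left(112012 + 49280\right)} = \frac{-61450 + \sqrt{335}}{450475 + 161292} = \frac{-61450 + \sqrt{335}}{611767} = \left(-61450 + \sqrt{335}\right) \frac{1}{611767} = - \frac{61450}{611767} + \frac{\sqrt{335}}{611767}$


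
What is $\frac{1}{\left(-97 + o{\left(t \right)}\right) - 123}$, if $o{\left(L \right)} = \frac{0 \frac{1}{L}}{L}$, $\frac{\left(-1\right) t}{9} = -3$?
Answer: $- \frac{1}{220} \approx -0.0045455$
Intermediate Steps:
$t = 27$ ($t = \left(-9\right) \left(-3\right) = 27$)
$o{\left(L \right)} = 0$ ($o{\left(L \right)} = \frac{0}{L} = 0$)
$\frac{1}{\left(-97 + o{\left(t \right)}\right) - 123} = \frac{1}{\left(-97 + 0\right) - 123} = \frac{1}{-97 - 123} = \frac{1}{-220} = - \frac{1}{220}$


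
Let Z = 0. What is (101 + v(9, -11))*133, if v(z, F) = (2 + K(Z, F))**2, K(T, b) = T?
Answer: 13965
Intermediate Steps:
v(z, F) = 4 (v(z, F) = (2 + 0)**2 = 2**2 = 4)
(101 + v(9, -11))*133 = (101 + 4)*133 = 105*133 = 13965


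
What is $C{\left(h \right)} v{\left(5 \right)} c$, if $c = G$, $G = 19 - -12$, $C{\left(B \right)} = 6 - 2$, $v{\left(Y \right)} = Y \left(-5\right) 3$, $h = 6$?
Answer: $-9300$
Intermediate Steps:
$v{\left(Y \right)} = - 15 Y$ ($v{\left(Y \right)} = - 5 Y 3 = - 15 Y$)
$C{\left(B \right)} = 4$ ($C{\left(B \right)} = 6 - 2 = 4$)
$G = 31$ ($G = 19 + 12 = 31$)
$c = 31$
$C{\left(h \right)} v{\left(5 \right)} c = 4 \left(\left(-15\right) 5\right) 31 = 4 \left(-75\right) 31 = \left(-300\right) 31 = -9300$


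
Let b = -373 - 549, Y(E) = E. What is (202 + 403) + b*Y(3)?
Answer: -2161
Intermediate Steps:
b = -922
(202 + 403) + b*Y(3) = (202 + 403) - 922*3 = 605 - 2766 = -2161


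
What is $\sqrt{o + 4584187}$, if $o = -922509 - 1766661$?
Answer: $\sqrt{1895017} \approx 1376.6$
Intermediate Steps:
$o = -2689170$ ($o = -922509 - 1766661 = -2689170$)
$\sqrt{o + 4584187} = \sqrt{-2689170 + 4584187} = \sqrt{1895017}$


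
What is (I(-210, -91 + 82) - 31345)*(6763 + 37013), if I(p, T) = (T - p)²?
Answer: 396435456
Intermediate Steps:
(I(-210, -91 + 82) - 31345)*(6763 + 37013) = (((-91 + 82) - 1*(-210))² - 31345)*(6763 + 37013) = ((-9 + 210)² - 31345)*43776 = (201² - 31345)*43776 = (40401 - 31345)*43776 = 9056*43776 = 396435456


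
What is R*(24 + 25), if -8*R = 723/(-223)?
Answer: 35427/1784 ≈ 19.858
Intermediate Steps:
R = 723/1784 (R = -723/(8*(-223)) = -723*(-1)/(8*223) = -⅛*(-723/223) = 723/1784 ≈ 0.40527)
R*(24 + 25) = 723*(24 + 25)/1784 = (723/1784)*49 = 35427/1784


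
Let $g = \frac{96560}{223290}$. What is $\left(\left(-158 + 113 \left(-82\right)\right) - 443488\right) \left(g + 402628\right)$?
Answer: $- \frac{4071810345860416}{22329} \approx -1.8236 \cdot 10^{11}$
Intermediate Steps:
$g = \frac{9656}{22329}$ ($g = 96560 \cdot \frac{1}{223290} = \frac{9656}{22329} \approx 0.43244$)
$\left(\left(-158 + 113 \left(-82\right)\right) - 443488\right) \left(g + 402628\right) = \left(\left(-158 + 113 \left(-82\right)\right) - 443488\right) \left(\frac{9656}{22329} + 402628\right) = \left(\left(-158 - 9266\right) - 443488\right) \frac{8990290268}{22329} = \left(-9424 - 443488\right) \frac{8990290268}{22329} = \left(-452912\right) \frac{8990290268}{22329} = - \frac{4071810345860416}{22329}$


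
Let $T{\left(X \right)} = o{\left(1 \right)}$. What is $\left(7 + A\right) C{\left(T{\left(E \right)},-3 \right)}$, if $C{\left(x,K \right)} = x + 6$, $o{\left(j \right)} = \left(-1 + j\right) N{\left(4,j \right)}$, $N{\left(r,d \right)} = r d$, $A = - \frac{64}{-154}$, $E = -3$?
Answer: $\frac{3426}{77} \approx 44.494$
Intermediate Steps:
$A = \frac{32}{77}$ ($A = \left(-64\right) \left(- \frac{1}{154}\right) = \frac{32}{77} \approx 0.41558$)
$N{\left(r,d \right)} = d r$
$o{\left(j \right)} = 4 j \left(-1 + j\right)$ ($o{\left(j \right)} = \left(-1 + j\right) j 4 = \left(-1 + j\right) 4 j = 4 j \left(-1 + j\right)$)
$T{\left(X \right)} = 0$ ($T{\left(X \right)} = 4 \cdot 1 \left(-1 + 1\right) = 4 \cdot 1 \cdot 0 = 0$)
$C{\left(x,K \right)} = 6 + x$
$\left(7 + A\right) C{\left(T{\left(E \right)},-3 \right)} = \left(7 + \frac{32}{77}\right) \left(6 + 0\right) = \frac{571}{77} \cdot 6 = \frac{3426}{77}$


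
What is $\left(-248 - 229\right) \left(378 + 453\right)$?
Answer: $-396387$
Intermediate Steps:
$\left(-248 - 229\right) \left(378 + 453\right) = \left(-477\right) 831 = -396387$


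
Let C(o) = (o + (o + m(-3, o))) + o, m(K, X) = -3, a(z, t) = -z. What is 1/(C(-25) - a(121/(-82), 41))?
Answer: -82/6517 ≈ -0.012582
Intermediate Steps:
C(o) = -3 + 3*o (C(o) = (o + (o - 3)) + o = (o + (-3 + o)) + o = (-3 + 2*o) + o = -3 + 3*o)
1/(C(-25) - a(121/(-82), 41)) = 1/((-3 + 3*(-25)) - (-1)*121/(-82)) = 1/((-3 - 75) - (-1)*121*(-1/82)) = 1/(-78 - (-1)*(-121)/82) = 1/(-78 - 1*121/82) = 1/(-78 - 121/82) = 1/(-6517/82) = -82/6517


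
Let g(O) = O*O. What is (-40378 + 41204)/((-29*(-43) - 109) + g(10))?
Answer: 413/619 ≈ 0.66720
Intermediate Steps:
g(O) = O**2
(-40378 + 41204)/((-29*(-43) - 109) + g(10)) = (-40378 + 41204)/((-29*(-43) - 109) + 10**2) = 826/((1247 - 109) + 100) = 826/(1138 + 100) = 826/1238 = 826*(1/1238) = 413/619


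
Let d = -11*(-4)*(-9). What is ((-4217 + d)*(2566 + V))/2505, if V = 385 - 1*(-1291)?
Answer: -6522782/835 ≈ -7811.7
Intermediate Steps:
d = -396 (d = 44*(-9) = -396)
V = 1676 (V = 385 + 1291 = 1676)
((-4217 + d)*(2566 + V))/2505 = ((-4217 - 396)*(2566 + 1676))/2505 = -4613*4242*(1/2505) = -19568346*1/2505 = -6522782/835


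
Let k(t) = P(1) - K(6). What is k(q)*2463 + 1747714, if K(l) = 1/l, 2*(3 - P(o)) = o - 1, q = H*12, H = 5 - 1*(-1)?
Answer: 3509385/2 ≈ 1.7547e+6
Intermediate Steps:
H = 6 (H = 5 + 1 = 6)
q = 72 (q = 6*12 = 72)
P(o) = 7/2 - o/2 (P(o) = 3 - (o - 1)/2 = 3 - (-1 + o)/2 = 3 + (½ - o/2) = 7/2 - o/2)
k(t) = 17/6 (k(t) = (7/2 - ½*1) - 1/6 = (7/2 - ½) - 1*⅙ = 3 - ⅙ = 17/6)
k(q)*2463 + 1747714 = (17/6)*2463 + 1747714 = 13957/2 + 1747714 = 3509385/2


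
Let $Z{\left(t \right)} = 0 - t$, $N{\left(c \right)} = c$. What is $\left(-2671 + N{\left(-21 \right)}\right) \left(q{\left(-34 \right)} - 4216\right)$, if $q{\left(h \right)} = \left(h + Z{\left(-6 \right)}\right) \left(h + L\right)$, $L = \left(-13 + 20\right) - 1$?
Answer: $9238944$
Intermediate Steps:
$L = 6$ ($L = 7 - 1 = 6$)
$Z{\left(t \right)} = - t$
$q{\left(h \right)} = \left(6 + h\right)^{2}$ ($q{\left(h \right)} = \left(h - -6\right) \left(h + 6\right) = \left(h + 6\right) \left(6 + h\right) = \left(6 + h\right) \left(6 + h\right) = \left(6 + h\right)^{2}$)
$\left(-2671 + N{\left(-21 \right)}\right) \left(q{\left(-34 \right)} - 4216\right) = \left(-2671 - 21\right) \left(\left(36 + \left(-34\right)^{2} + 12 \left(-34\right)\right) - 4216\right) = - 2692 \left(\left(36 + 1156 - 408\right) - 4216\right) = - 2692 \left(784 - 4216\right) = \left(-2692\right) \left(-3432\right) = 9238944$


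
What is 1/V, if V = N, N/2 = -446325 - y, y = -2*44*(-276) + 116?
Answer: -1/941458 ≈ -1.0622e-6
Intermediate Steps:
y = 24404 (y = -88*(-276) + 116 = 24288 + 116 = 24404)
N = -941458 (N = 2*(-446325 - 1*24404) = 2*(-446325 - 24404) = 2*(-470729) = -941458)
V = -941458
1/V = 1/(-941458) = -1/941458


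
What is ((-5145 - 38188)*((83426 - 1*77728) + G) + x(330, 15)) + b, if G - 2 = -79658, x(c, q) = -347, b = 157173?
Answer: 3204978840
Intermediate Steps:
G = -79656 (G = 2 - 79658 = -79656)
((-5145 - 38188)*((83426 - 1*77728) + G) + x(330, 15)) + b = ((-5145 - 38188)*((83426 - 1*77728) - 79656) - 347) + 157173 = (-43333*((83426 - 77728) - 79656) - 347) + 157173 = (-43333*(5698 - 79656) - 347) + 157173 = (-43333*(-73958) - 347) + 157173 = (3204822014 - 347) + 157173 = 3204821667 + 157173 = 3204978840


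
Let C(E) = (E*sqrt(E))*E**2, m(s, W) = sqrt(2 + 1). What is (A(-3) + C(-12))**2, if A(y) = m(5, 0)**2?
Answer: -35831799 - 20736*I*sqrt(3) ≈ -3.5832e+7 - 35916.0*I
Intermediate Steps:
m(s, W) = sqrt(3)
C(E) = E**(7/2) (C(E) = E**(3/2)*E**2 = E**(7/2))
A(y) = 3 (A(y) = (sqrt(3))**2 = 3)
(A(-3) + C(-12))**2 = (3 + (-12)**(7/2))**2 = (3 - 3456*I*sqrt(3))**2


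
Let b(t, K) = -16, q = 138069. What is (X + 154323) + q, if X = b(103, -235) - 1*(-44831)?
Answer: 337207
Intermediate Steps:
X = 44815 (X = -16 - 1*(-44831) = -16 + 44831 = 44815)
(X + 154323) + q = (44815 + 154323) + 138069 = 199138 + 138069 = 337207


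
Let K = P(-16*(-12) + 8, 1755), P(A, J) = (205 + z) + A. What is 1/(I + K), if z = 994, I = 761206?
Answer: 1/762605 ≈ 1.3113e-6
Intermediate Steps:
P(A, J) = 1199 + A (P(A, J) = (205 + 994) + A = 1199 + A)
K = 1399 (K = 1199 + (-16*(-12) + 8) = 1199 + (192 + 8) = 1199 + 200 = 1399)
1/(I + K) = 1/(761206 + 1399) = 1/762605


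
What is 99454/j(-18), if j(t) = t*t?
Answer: 49727/162 ≈ 306.96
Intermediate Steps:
j(t) = t²
99454/j(-18) = 99454/((-18)²) = 99454/324 = 99454*(1/324) = 49727/162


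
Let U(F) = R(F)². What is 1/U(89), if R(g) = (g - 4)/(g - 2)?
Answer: 7569/7225 ≈ 1.0476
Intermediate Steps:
R(g) = (-4 + g)/(-2 + g)
U(F) = (-4 + F)²/(-2 + F)² (U(F) = ((-4 + F)/(-2 + F))² = (-4 + F)²/(-2 + F)²)
1/U(89) = 1/((-4 + 89)²/(-2 + 89)²) = 1/(85²/87²) = 1/(7225*(1/7569)) = 1/(7225/7569) = 7569/7225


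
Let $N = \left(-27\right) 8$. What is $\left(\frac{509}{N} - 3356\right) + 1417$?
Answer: $- \frac{419333}{216} \approx -1941.4$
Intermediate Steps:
$N = -216$
$\left(\frac{509}{N} - 3356\right) + 1417 = \left(\frac{509}{-216} - 3356\right) + 1417 = \left(509 \left(- \frac{1}{216}\right) - 3356\right) + 1417 = \left(- \frac{509}{216} - 3356\right) + 1417 = - \frac{725405}{216} + 1417 = - \frac{419333}{216}$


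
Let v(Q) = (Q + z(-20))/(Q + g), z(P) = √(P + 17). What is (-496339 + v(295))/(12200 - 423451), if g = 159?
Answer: 225337611/186707954 - I*√3/186707954 ≈ 1.2069 - 9.2768e-9*I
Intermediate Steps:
z(P) = √(17 + P)
v(Q) = (Q + I*√3)/(159 + Q) (v(Q) = (Q + √(17 - 20))/(Q + 159) = (Q + √(-3))/(159 + Q) = (Q + I*√3)/(159 + Q))
(-496339 + v(295))/(12200 - 423451) = (-496339 + (295 + I*√3)/(159 + 295))/(12200 - 423451) = (-496339 + (295 + I*√3)/454)/(-411251) = (-496339 + (295 + I*√3)/454)*(-1/411251) = (-496339 + (295/454 + I*√3/454))*(-1/411251) = (-225337611/454 + I*√3/454)*(-1/411251) = 225337611/186707954 - I*√3/186707954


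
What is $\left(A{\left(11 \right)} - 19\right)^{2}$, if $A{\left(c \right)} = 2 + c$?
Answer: $36$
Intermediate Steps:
$\left(A{\left(11 \right)} - 19\right)^{2} = \left(\left(2 + 11\right) - 19\right)^{2} = \left(13 - 19\right)^{2} = \left(-6\right)^{2} = 36$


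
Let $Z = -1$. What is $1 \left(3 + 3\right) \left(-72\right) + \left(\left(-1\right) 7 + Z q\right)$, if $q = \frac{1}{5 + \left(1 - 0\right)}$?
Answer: $- \frac{2635}{6} \approx -439.17$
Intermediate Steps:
$q = \frac{1}{6}$ ($q = \frac{1}{5 + \left(1 + 0\right)} = \frac{1}{5 + 1} = \frac{1}{6} \approx 0.16667$)
$1 \left(3 + 3\right) \left(-72\right) + \left(\left(-1\right) 7 + Z q\right) = 1 \left(3 + 3\right) \left(-72\right) - \frac{43}{6} = 1 \cdot 6 \left(-72\right) - \frac{43}{6} = 6 \left(-72\right) - \frac{43}{6} = -432 - \frac{43}{6} = - \frac{2635}{6}$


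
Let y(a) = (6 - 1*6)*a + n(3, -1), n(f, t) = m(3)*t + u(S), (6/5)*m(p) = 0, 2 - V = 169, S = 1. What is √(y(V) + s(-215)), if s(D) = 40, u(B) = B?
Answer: √41 ≈ 6.4031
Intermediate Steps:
V = -167 (V = 2 - 1*169 = 2 - 169 = -167)
m(p) = 0 (m(p) = (⅚)*0 = 0)
n(f, t) = 1 (n(f, t) = 0*t + 1 = 0 + 1 = 1)
y(a) = 1 (y(a) = (6 - 1*6)*a + 1 = (6 - 6)*a + 1 = 0*a + 1 = 0 + 1 = 1)
√(y(V) + s(-215)) = √(1 + 40) = √41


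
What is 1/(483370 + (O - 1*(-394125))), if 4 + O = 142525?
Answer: 1/1020016 ≈ 9.8038e-7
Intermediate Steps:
O = 142521 (O = -4 + 142525 = 142521)
1/(483370 + (O - 1*(-394125))) = 1/(483370 + (142521 - 1*(-394125))) = 1/(483370 + (142521 + 394125)) = 1/(483370 + 536646) = 1/1020016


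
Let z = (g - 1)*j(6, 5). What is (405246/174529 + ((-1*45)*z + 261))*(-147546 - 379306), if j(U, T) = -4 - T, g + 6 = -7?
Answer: 497149198531980/174529 ≈ 2.8485e+9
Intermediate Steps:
g = -13 (g = -6 - 7 = -13)
z = 126 (z = (-13 - 1)*(-4 - 1*5) = -14*(-4 - 5) = -14*(-9) = 126)
(405246/174529 + ((-1*45)*z + 261))*(-147546 - 379306) = (405246/174529 + (-1*45*126 + 261))*(-147546 - 379306) = (405246*(1/174529) + (-45*126 + 261))*(-526852) = (405246/174529 + (-5670 + 261))*(-526852) = (405246/174529 - 5409)*(-526852) = -943622115/174529*(-526852) = 497149198531980/174529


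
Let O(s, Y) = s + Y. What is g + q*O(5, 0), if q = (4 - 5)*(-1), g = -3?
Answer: 2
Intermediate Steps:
q = 1 (q = -1*(-1) = 1)
O(s, Y) = Y + s
g + q*O(5, 0) = -3 + 1*(0 + 5) = -3 + 1*5 = -3 + 5 = 2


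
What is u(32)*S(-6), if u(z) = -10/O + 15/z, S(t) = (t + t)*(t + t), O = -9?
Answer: 455/2 ≈ 227.50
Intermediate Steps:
S(t) = 4*t² (S(t) = (2*t)*(2*t) = 4*t²)
u(z) = 10/9 + 15/z (u(z) = -10/(-9) + 15/z = -10*(-⅑) + 15/z = 10/9 + 15/z)
u(32)*S(-6) = (10/9 + 15/32)*(4*(-6)²) = (10/9 + 15*(1/32))*(4*36) = (10/9 + 15/32)*144 = (455/288)*144 = 455/2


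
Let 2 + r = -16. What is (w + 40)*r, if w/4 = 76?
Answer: -6192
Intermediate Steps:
r = -18 (r = -2 - 16 = -18)
w = 304 (w = 4*76 = 304)
(w + 40)*r = (304 + 40)*(-18) = 344*(-18) = -6192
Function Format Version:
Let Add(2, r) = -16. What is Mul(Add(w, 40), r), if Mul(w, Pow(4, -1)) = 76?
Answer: -6192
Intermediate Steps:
r = -18 (r = Add(-2, -16) = -18)
w = 304 (w = Mul(4, 76) = 304)
Mul(Add(w, 40), r) = Mul(Add(304, 40), -18) = Mul(344, -18) = -6192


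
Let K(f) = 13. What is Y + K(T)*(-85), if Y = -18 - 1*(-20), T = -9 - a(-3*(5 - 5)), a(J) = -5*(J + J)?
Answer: -1103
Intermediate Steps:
a(J) = -10*J
T = -9 (T = -9 - (-10)*(-3*(5 - 5)) = -9 - (-10)*(-3*0) = -9 - (-10)*0 = -9 - 1*0 = -9 + 0 = -9)
Y = 2 (Y = -18 + 20 = 2)
Y + K(T)*(-85) = 2 + 13*(-85) = 2 - 1105 = -1103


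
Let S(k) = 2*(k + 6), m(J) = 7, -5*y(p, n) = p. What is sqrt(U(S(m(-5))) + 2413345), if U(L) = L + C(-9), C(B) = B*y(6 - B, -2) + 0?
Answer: sqrt(2413398) ≈ 1553.5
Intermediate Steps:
y(p, n) = -p/5
C(B) = B*(-6/5 + B/5) (C(B) = B*(-(6 - B)/5) + 0 = B*(-6/5 + B/5) + 0 = B*(-6/5 + B/5))
S(k) = 12 + 2*k (S(k) = 2*(6 + k) = 12 + 2*k)
U(L) = 27 + L (U(L) = L + (1/5)*(-9)*(-6 - 9) = L + (1/5)*(-9)*(-15) = L + 27 = 27 + L)
sqrt(U(S(m(-5))) + 2413345) = sqrt((27 + (12 + 2*7)) + 2413345) = sqrt((27 + (12 + 14)) + 2413345) = sqrt((27 + 26) + 2413345) = sqrt(53 + 2413345) = sqrt(2413398)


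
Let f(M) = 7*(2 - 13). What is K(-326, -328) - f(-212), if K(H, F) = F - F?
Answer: 77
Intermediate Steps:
K(H, F) = 0
f(M) = -77 (f(M) = 7*(-11) = -77)
K(-326, -328) - f(-212) = 0 - 1*(-77) = 0 + 77 = 77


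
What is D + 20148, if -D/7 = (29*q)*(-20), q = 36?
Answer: 166308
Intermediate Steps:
D = 146160 (D = -7*29*36*(-20) = -7308*(-20) = -7*(-20880) = 146160)
D + 20148 = 146160 + 20148 = 166308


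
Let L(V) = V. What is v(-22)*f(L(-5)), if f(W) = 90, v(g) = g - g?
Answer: 0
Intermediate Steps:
v(g) = 0
v(-22)*f(L(-5)) = 0*90 = 0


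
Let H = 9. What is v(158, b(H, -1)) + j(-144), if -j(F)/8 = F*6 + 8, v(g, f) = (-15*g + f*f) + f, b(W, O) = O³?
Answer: 4478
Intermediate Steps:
v(g, f) = f + f² - 15*g (v(g, f) = (-15*g + f²) + f = (f² - 15*g) + f = f + f² - 15*g)
j(F) = -64 - 48*F (j(F) = -8*(F*6 + 8) = -8*(6*F + 8) = -8*(8 + 6*F) = -64 - 48*F)
v(158, b(H, -1)) + j(-144) = ((-1)³ + ((-1)³)² - 15*158) + (-64 - 48*(-144)) = (-1 + (-1)² - 2370) + (-64 + 6912) = (-1 + 1 - 2370) + 6848 = -2370 + 6848 = 4478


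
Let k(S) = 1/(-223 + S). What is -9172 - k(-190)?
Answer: -3788035/413 ≈ -9172.0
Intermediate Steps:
-9172 - k(-190) = -9172 - 1/(-223 - 190) = -9172 - 1/(-413) = -9172 - 1*(-1/413) = -9172 + 1/413 = -3788035/413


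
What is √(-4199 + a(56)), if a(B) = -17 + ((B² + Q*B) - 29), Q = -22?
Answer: I*√2341 ≈ 48.384*I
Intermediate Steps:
a(B) = -46 + B² - 22*B (a(B) = -17 + ((B² - 22*B) - 29) = -17 + (-29 + B² - 22*B) = -46 + B² - 22*B)
√(-4199 + a(56)) = √(-4199 + (-46 + 56² - 22*56)) = √(-4199 + (-46 + 3136 - 1232)) = √(-4199 + 1858) = √(-2341) = I*√2341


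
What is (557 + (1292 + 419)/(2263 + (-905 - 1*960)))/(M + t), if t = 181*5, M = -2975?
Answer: -223397/823860 ≈ -0.27116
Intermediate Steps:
t = 905
(557 + (1292 + 419)/(2263 + (-905 - 1*960)))/(M + t) = (557 + (1292 + 419)/(2263 + (-905 - 1*960)))/(-2975 + 905) = (557 + 1711/(2263 + (-905 - 960)))/(-2070) = (557 + 1711/(2263 - 1865))*(-1/2070) = (557 + 1711/398)*(-1/2070) = (223397/398)*(-1/2070) = -223397/823860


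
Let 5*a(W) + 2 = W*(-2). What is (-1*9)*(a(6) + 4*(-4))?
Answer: 846/5 ≈ 169.20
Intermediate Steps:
a(W) = -2/5 - 2*W/5 (a(W) = -2/5 + (W*(-2))/5 = -2/5 + (-2*W)/5 = -2/5 - 2*W/5)
(-1*9)*(a(6) + 4*(-4)) = (-1*9)*((-2/5 - 2/5*6) + 4*(-4)) = -9*((-2/5 - 12/5) - 16) = -9*(-14/5 - 16) = -9*(-94/5) = 846/5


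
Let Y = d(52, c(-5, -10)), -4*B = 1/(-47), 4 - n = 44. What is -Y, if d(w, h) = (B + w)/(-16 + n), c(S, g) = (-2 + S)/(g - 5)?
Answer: 9777/10528 ≈ 0.92867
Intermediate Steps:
n = -40 (n = 4 - 1*44 = 4 - 44 = -40)
B = 1/188 (B = -1/4/(-47) = -1/4*(-1/47) = 1/188 ≈ 0.0053191)
c(S, g) = (-2 + S)/(-5 + g)
d(w, h) = -1/10528 - w/56 (d(w, h) = (1/188 + w)/(-16 - 40) = (1/188 + w)/(-56) = (1/188 + w)*(-1/56) = -1/10528 - w/56)
Y = -9777/10528 (Y = -1/10528 - 1/56*52 = -1/10528 - 13/14 = -9777/10528 ≈ -0.92867)
-Y = -1*(-9777/10528) = 9777/10528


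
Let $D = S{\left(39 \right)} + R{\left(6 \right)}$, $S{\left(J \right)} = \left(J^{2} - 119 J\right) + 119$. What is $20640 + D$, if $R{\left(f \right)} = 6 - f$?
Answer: $17639$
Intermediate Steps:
$S{\left(J \right)} = 119 + J^{2} - 119 J$
$D = -3001$ ($D = \left(119 + 39^{2} - 4641\right) + \left(6 - 6\right) = \left(119 + 1521 - 4641\right) + \left(6 - 6\right) = -3001 + 0 = -3001$)
$20640 + D = 20640 - 3001 = 17639$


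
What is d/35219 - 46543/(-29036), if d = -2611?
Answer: 3661323/2394892 ≈ 1.5288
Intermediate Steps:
d/35219 - 46543/(-29036) = -2611/35219 - 46543/(-29036) = -2611*1/35219 - 46543*(-1/29036) = -2611/35219 + 109/68 = 3661323/2394892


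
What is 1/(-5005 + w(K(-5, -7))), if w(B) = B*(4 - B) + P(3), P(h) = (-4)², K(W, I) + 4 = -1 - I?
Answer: -1/4985 ≈ -0.00020060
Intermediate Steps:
K(W, I) = -5 - I (K(W, I) = -4 + (-1 - I) = -5 - I)
P(h) = 16
w(B) = 16 + B*(4 - B) (w(B) = B*(4 - B) + 16 = 16 + B*(4 - B))
1/(-5005 + w(K(-5, -7))) = 1/(-5005 + (16 - (-5 - 1*(-7))² + 4*(-5 - 1*(-7)))) = 1/(-5005 + (16 - (-5 + 7)² + 4*(-5 + 7))) = 1/(-5005 + (16 - 1*2² + 4*2)) = 1/(-5005 + (16 - 1*4 + 8)) = 1/(-5005 + (16 - 4 + 8)) = 1/(-5005 + 20) = 1/(-4985) = -1/4985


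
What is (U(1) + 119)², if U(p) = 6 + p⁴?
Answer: 15876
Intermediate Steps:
(U(1) + 119)² = ((6 + 1⁴) + 119)² = ((6 + 1) + 119)² = (7 + 119)² = 126² = 15876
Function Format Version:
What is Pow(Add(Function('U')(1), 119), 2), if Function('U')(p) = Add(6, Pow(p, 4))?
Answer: 15876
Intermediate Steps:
Pow(Add(Function('U')(1), 119), 2) = Pow(Add(Add(6, Pow(1, 4)), 119), 2) = Pow(Add(Add(6, 1), 119), 2) = Pow(Add(7, 119), 2) = Pow(126, 2) = 15876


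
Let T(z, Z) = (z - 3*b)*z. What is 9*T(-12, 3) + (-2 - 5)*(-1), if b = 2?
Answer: 1951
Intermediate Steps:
T(z, Z) = z*(-6 + z) (T(z, Z) = (z - 3*2)*z = (z - 6)*z = (-6 + z)*z = z*(-6 + z))
9*T(-12, 3) + (-2 - 5)*(-1) = 9*(-12*(-6 - 12)) + (-2 - 5)*(-1) = 9*(-12*(-18)) - 7*(-1) = 9*216 + 7 = 1944 + 7 = 1951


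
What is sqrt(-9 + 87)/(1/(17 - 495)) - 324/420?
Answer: -27/35 - 478*sqrt(78) ≈ -4222.4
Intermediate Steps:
sqrt(-9 + 87)/(1/(17 - 495)) - 324/420 = sqrt(78)/(1/(-478)) - 324*1/420 = sqrt(78)/(-1/478) - 27/35 = sqrt(78)*(-478) - 27/35 = -478*sqrt(78) - 27/35 = -27/35 - 478*sqrt(78)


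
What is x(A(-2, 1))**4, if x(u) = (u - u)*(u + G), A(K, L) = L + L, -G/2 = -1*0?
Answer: 0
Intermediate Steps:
G = 0 (G = -(-2)*0 = -2*0 = 0)
A(K, L) = 2*L
x(u) = 0 (x(u) = (u - u)*(u + 0) = 0*u = 0)
x(A(-2, 1))**4 = 0**4 = 0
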